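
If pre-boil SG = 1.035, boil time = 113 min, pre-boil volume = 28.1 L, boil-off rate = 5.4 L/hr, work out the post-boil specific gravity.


V_post = V_pre − rate·(t/60);  SG_post = 1 + (SG_pre−1)·V_pre/V_post
V_post = 28.1 − 5.4·(113/60) = 17.9300
SG_post = 1 + (1.035 − 1)·28.1/17.9300

1.0549


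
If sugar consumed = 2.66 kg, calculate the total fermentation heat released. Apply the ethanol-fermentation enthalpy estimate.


Q = m_sugar · 590 kJ/kg
Q = 2.66 · 590

1569.4000 kJ


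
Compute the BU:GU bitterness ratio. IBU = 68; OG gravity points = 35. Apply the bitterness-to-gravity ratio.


BU:GU = IBU / OG_points
BU:GU = 68 / 35

1.9429


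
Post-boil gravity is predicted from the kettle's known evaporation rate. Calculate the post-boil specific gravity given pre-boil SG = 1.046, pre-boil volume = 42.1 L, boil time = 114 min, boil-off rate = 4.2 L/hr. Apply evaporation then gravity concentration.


V_post = V_pre − rate·(t/60);  SG_post = 1 + (SG_pre−1)·V_pre/V_post
V_post = 42.1 − 4.2·(114/60) = 34.1200
SG_post = 1 + (1.046 − 1)·42.1/34.1200

1.0568


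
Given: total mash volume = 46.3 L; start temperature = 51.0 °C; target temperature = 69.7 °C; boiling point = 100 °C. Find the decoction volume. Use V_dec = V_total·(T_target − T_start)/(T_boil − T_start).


V_dec = 46.3·(69.7 − 51.0)/(100 − 51.0)

17.6696 L


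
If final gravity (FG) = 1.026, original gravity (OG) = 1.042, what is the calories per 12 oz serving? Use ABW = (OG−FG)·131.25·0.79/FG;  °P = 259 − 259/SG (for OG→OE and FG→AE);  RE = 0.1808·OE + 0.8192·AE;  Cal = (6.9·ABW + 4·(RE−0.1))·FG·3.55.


ABW = (1.042 − 1.026)·131.25·0.79/1.026 = 1.6170
OE = 259 − 259/1.042 = 10.4395 °P
AE = 259 − 259/1.026 = 6.5634 °P
RE = 0.1808·10.4395 + 0.8192·6.5634 = 7.2642 °P
Cal = (6.9·1.6170 + 4·(7.2642−0.1))·1.026·3.55

145.0134 kcal


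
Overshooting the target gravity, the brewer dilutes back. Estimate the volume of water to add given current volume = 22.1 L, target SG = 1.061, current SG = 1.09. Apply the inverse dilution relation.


V_water = V·((SG_curr − 1)/(SG_target − 1) − 1)
V_water = 22.1·((1.09 − 1)/(1.061 − 1) − 1)

10.5066 L


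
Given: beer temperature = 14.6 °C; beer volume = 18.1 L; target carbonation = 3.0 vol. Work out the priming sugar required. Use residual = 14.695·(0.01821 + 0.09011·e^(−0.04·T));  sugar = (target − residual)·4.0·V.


residual = 14.695·(0.01821 + 0.09011·e^(−0.04·14.6)) = 1.0060
sugar = (3.0 − 1.0060)·4.0·18.1

144.3631 g


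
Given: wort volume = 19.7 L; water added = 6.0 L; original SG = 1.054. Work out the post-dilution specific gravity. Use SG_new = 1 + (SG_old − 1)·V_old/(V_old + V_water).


pts = (1.054 − 1)·1000·19.7/(19.7 + 6.0) = 41.3930
SG_new = 1 + 41.3930/1000

1.0414


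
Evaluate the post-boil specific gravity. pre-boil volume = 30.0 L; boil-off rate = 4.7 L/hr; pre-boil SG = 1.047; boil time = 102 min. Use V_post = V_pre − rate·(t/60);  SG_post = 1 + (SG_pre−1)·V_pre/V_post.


V_post = 30.0 − 4.7·(102/60) = 22.0100
SG_post = 1 + (1.047 − 1)·30.0/22.0100

1.0641


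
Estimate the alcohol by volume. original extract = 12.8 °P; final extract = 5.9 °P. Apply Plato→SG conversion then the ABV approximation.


SG = 259/(259 − P);  ABV = (OG − FG)·131.25
OG = 259/(259 − 12.8) = 1.0520
FG = 259/(259 − 5.9) = 1.0233
ABV = (1.0520 − 1.0233)·131.25

3.7642 % ABV


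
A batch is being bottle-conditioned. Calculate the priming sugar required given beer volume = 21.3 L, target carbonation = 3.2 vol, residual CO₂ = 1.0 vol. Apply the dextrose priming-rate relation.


sugar = (target − residual)·4.0·V
sugar = (3.2 − 1.0)·4.0·21.3

187.4400 g


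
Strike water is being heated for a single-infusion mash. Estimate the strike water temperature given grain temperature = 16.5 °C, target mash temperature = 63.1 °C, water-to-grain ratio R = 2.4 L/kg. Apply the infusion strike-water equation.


T_strike = (0.41/R)·(T_mash − T_grain) + T_mash
T_strike = (0.41/2.4)·(63.1 − 16.5) + 63.1

71.0608 °C


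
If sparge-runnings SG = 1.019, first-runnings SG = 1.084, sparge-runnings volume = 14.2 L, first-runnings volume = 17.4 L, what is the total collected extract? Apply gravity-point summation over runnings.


total = Σ (SG_i − 1)·1000·V_i
first = (1.084 − 1)·1000·17.4 = 1461.6000
sparge = (1.019 − 1)·1000·14.2 = 269.8000
total = 1461.6000 + 269.8000

1731.4000 gravity·L


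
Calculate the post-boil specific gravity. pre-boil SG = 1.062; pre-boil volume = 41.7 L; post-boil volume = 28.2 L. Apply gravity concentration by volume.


SG_post = 1 + (SG_pre − 1)·V_pre/V_post
pts_pre = (1.062 − 1)·1000 = 62.0000
pts_post = 62.0000·41.7/28.2 = 91.6809
SG_post = 1 + 91.6809/1000

1.0917


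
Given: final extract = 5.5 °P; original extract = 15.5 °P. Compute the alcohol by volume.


SG = 259/(259 − P);  ABV = (OG − FG)·131.25
OG = 259/(259 − 15.5) = 1.0637
FG = 259/(259 − 5.5) = 1.0217
ABV = (1.0637 − 1.0217)·131.25

5.5071 % ABV


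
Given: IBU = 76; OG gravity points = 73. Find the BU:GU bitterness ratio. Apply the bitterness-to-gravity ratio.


BU:GU = IBU / OG_points
BU:GU = 76 / 73

1.0411


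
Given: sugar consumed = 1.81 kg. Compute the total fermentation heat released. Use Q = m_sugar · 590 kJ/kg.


Q = 1.81 · 590

1067.9000 kJ


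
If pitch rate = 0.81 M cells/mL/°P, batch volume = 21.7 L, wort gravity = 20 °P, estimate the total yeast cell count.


cells (billions) = rate · V_L · °P
cells = 0.81 · 21.7 · 20

351.5400 billion cells


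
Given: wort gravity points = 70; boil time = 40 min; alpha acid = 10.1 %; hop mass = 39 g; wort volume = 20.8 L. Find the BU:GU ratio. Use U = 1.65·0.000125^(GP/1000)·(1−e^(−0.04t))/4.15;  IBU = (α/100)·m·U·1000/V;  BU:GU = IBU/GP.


U = 1.65·0.000125^(70/1000)·(1−e^(−0.04·40))/4.15 = 0.1692
IBU = (10.1/100)·39·0.1692·1000/20.8 = 32.0333
BU:GU = 32.0333/70

0.4576


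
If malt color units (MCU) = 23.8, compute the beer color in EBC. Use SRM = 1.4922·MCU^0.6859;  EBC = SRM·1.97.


SRM = 1.4922·23.8^0.6859 = 13.1226
EBC = 13.1226·1.97

25.8516 EBC


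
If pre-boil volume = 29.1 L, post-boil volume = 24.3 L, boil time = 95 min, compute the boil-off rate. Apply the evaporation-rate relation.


rate = (V_pre − V_post) / (t_min/60)
rate = (29.1 − 24.3) / (95/60)

3.0316 L/hr


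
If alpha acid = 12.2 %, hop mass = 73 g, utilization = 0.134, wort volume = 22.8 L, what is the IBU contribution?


IBU = (α/100)·mass·U·1000 / V
IBU = (12.2/100)·73·0.134·1000 / 22.8

52.3423 IBU


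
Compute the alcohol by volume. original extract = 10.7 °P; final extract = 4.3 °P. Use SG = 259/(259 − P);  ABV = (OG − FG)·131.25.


OG = 259/(259 − 10.7) = 1.0431
FG = 259/(259 − 4.3) = 1.0169
ABV = (1.0431 − 1.0169)·131.25

3.4401 % ABV


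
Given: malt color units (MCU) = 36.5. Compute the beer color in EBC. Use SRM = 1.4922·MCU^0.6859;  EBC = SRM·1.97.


SRM = 1.4922·36.5^0.6859 = 17.5956
EBC = 17.5956·1.97

34.6633 EBC


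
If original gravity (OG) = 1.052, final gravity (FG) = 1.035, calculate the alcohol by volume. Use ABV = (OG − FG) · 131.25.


ABV = (1.052 − 1.035) · 131.25

2.2313 % ABV


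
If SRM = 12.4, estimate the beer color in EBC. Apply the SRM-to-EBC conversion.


EBC = SRM · 1.97
EBC = 12.4 · 1.97

24.4280 EBC


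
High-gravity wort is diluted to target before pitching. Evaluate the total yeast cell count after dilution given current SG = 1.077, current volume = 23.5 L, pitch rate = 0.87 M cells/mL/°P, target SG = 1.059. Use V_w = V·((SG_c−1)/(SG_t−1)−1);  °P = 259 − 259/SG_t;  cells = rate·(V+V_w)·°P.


V_w = 23.5·((1.077−1)/(1.059−1)−1) = 7.1695
V_final = 23.5 + 7.1695 = 30.6695
°P = 259 − 259/1.059 = 14.4297
cells = 0.87·30.6695·14.4297

385.0185 billion cells


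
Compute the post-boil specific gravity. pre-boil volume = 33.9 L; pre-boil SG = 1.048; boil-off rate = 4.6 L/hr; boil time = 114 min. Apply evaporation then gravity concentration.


V_post = V_pre − rate·(t/60);  SG_post = 1 + (SG_pre−1)·V_pre/V_post
V_post = 33.9 − 4.6·(114/60) = 25.1600
SG_post = 1 + (1.048 − 1)·33.9/25.1600

1.0647


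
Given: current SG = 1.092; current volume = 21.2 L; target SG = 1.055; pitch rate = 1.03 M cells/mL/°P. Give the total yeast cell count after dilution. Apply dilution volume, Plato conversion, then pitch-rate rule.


V_w = V·((SG_c−1)/(SG_t−1)−1);  °P = 259 − 259/SG_t;  cells = rate·(V+V_w)·°P
V_w = 21.2·((1.092−1)/(1.055−1)−1) = 14.2618
V_final = 21.2 + 14.2618 = 35.4618
°P = 259 − 259/1.055 = 13.5024
cells = 1.03·35.4618·13.5024

493.1831 billion cells


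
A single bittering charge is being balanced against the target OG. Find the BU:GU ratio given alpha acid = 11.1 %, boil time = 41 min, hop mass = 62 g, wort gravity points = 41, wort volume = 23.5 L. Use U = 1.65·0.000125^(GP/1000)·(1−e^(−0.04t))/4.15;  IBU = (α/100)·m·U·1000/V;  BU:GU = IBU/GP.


U = 1.65·0.000125^(41/1000)·(1−e^(−0.04·41))/4.15 = 0.2217
IBU = (11.1/100)·62·0.2217·1000/23.5 = 64.9235
BU:GU = 64.9235/41

1.5835


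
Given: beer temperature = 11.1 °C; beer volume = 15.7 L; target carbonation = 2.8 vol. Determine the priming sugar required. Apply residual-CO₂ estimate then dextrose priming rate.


residual = 14.695·(0.01821 + 0.09011·e^(−0.04·T));  sugar = (target − residual)·4.0·V
residual = 14.695·(0.01821 + 0.09011·e^(−0.04·11.1)) = 1.1170
sugar = (2.8 − 1.1170)·4.0·15.7

105.6922 g


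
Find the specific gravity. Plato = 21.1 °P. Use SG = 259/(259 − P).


SG = 259/(259 − 21.1)

1.0887


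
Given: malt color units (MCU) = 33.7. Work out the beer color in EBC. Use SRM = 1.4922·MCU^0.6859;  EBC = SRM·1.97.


SRM = 1.4922·33.7^0.6859 = 16.6582
EBC = 16.6582·1.97

32.8167 EBC


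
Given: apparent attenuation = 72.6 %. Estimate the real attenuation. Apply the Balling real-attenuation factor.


RA = AA · 0.8192
RA = 72.6 · 0.8192

59.4739 %


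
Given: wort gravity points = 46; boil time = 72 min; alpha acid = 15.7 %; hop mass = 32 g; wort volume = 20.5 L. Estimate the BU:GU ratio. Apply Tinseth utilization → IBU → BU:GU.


U = 1.65·0.000125^(GP/1000)·(1−e^(−0.04t))/4.15;  IBU = (α/100)·m·U·1000/V;  BU:GU = IBU/GP
U = 1.65·0.000125^(46/1000)·(1−e^(−0.04·72))/4.15 = 0.2482
IBU = (15.7/100)·32·0.2482·1000/20.5 = 60.8274
BU:GU = 60.8274/46

1.3223


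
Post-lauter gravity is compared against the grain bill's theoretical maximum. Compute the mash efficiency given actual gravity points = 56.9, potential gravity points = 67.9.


efficiency = actual / potential × 100
efficiency = 56.9 / 67.9 × 100

83.7997 %


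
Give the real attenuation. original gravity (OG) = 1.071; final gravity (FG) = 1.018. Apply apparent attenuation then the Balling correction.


AA = (OG−FG)/(OG−1)·100;  RA = AA·0.8192
AA = (1.071 − 1.018)/(1.071 − 1)·100 = 74.6479
RA = 74.6479·0.8192

61.1515 %


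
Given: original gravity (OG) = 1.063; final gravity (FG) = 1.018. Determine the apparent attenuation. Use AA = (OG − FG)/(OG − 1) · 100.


AA = (1.063 − 1.018)/(1.063 − 1) · 100

71.4286 %


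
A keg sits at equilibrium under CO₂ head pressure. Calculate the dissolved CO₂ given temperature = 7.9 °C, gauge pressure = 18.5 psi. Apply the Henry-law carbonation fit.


vols = (P + 14.695)·(0.01821 + 0.09011·e^(−0.04·T))
vols = (18.5 + 14.695)·(0.01821 + 0.09011·e^(−0.04·7.9))

2.7852 volumes


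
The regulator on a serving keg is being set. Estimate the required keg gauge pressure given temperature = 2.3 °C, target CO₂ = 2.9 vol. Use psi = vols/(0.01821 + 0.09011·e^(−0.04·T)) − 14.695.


psi = 2.9/(0.01821 + 0.09011·e^(−0.04·2.3)) − 14.695

14.1895 psi


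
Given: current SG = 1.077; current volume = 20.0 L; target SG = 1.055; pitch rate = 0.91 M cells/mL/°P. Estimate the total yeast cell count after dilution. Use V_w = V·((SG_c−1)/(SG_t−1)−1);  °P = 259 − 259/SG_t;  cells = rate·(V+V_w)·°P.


V_w = 20.0·((1.077−1)/(1.055−1)−1) = 8.0000
V_final = 20.0 + 8.0000 = 28.0000
°P = 259 − 259/1.055 = 13.5024
cells = 0.91·28.0000·13.5024

344.0404 billion cells


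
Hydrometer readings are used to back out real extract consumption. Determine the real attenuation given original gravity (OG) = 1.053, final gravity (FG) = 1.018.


AA = (OG−FG)/(OG−1)·100;  RA = AA·0.8192
AA = (1.053 − 1.018)/(1.053 − 1)·100 = 66.0377
RA = 66.0377·0.8192

54.0981 %


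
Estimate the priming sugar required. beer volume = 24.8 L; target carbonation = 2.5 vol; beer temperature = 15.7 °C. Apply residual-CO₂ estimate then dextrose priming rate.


residual = 14.695·(0.01821 + 0.09011·e^(−0.04·T));  sugar = (target − residual)·4.0·V
residual = 14.695·(0.01821 + 0.09011·e^(−0.04·15.7)) = 0.9742
sugar = (2.5 − 0.9742)·4.0·24.8

151.3546 g


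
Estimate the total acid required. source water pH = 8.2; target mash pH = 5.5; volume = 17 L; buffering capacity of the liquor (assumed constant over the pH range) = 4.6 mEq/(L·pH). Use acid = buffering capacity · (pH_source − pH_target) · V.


acid = 4.6 · (8.2 − 5.5) · 17

211.1400 mEq


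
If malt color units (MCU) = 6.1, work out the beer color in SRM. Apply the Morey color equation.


SRM = 1.4922 · MCU^0.6859
SRM = 1.4922 · 6.1^0.6859

5.1580 SRM


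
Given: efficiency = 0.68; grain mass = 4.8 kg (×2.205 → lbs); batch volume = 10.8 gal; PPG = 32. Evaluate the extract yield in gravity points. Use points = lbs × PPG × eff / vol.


lbs = 4.8 × 2.205 = 10.5840
points = 10.5840 × 32 × 0.68 / 10.8

21.3248 points


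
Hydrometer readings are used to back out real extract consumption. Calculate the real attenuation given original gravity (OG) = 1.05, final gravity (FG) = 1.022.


AA = (OG−FG)/(OG−1)·100;  RA = AA·0.8192
AA = (1.05 − 1.022)/(1.05 − 1)·100 = 56.0000
RA = 56.0000·0.8192

45.8752 %


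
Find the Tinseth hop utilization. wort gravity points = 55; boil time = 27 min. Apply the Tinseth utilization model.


U = 1.65·0.000125^(GP/1000) · (1 − e^(−0.04·t))/4.15
bigness = 1.65·0.000125^(55/1000) = 1.0065
boil_factor = (1 − e^(−0.04·27))/4.15 = 0.1591
U = 1.0065 · 0.1591

0.1602


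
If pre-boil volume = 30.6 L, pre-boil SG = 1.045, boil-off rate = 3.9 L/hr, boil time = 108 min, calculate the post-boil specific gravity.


V_post = V_pre − rate·(t/60);  SG_post = 1 + (SG_pre−1)·V_pre/V_post
V_post = 30.6 − 3.9·(108/60) = 23.5800
SG_post = 1 + (1.045 − 1)·30.6/23.5800

1.0584


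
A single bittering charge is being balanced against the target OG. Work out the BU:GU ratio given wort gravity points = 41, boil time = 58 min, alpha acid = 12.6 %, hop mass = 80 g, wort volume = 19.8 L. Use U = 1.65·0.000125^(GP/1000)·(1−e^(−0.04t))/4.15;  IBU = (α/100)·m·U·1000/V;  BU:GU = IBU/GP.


U = 1.65·0.000125^(41/1000)·(1−e^(−0.04·58))/4.15 = 0.2480
IBU = (12.6/100)·80·0.2480·1000/19.8 = 126.2639
BU:GU = 126.2639/41

3.0796


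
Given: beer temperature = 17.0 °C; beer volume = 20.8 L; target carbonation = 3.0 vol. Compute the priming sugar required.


residual = 14.695·(0.01821 + 0.09011·e^(−0.04·T));  sugar = (target − residual)·4.0·V
residual = 14.695·(0.01821 + 0.09011·e^(−0.04·17.0)) = 0.9384
sugar = (3.0 − 0.9384)·4.0·20.8

171.5217 g


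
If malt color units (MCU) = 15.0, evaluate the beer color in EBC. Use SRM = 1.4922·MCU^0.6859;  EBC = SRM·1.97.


SRM = 1.4922·15.0^0.6859 = 9.5611
EBC = 9.5611·1.97

18.8354 EBC


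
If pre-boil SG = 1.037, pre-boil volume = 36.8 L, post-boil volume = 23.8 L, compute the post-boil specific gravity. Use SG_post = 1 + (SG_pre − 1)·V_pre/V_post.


pts_pre = (1.037 − 1)·1000 = 37.0000
pts_post = 37.0000·36.8/23.8 = 57.2101
SG_post = 1 + 57.2101/1000

1.0572


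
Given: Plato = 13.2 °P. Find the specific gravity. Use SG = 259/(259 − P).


SG = 259/(259 − 13.2)

1.0537


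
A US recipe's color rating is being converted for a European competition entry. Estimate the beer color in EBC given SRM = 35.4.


EBC = SRM · 1.97
EBC = 35.4 · 1.97

69.7380 EBC


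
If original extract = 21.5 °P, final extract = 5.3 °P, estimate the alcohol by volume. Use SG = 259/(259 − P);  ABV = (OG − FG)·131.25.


OG = 259/(259 − 21.5) = 1.0905
FG = 259/(259 − 5.3) = 1.0209
ABV = (1.0905 − 1.0209)·131.25

9.1397 % ABV


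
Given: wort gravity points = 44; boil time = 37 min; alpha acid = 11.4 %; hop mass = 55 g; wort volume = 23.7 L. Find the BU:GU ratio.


U = 1.65·0.000125^(GP/1000)·(1−e^(−0.04t))/4.15;  IBU = (α/100)·m·U·1000/V;  BU:GU = IBU/GP
U = 1.65·0.000125^(44/1000)·(1−e^(−0.04·37))/4.15 = 0.2068
IBU = (11.4/100)·55·0.2068·1000/23.7 = 54.7067
BU:GU = 54.7067/44

1.2433


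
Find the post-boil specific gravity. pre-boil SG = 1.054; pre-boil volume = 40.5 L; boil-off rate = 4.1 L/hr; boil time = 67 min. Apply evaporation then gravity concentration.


V_post = V_pre − rate·(t/60);  SG_post = 1 + (SG_pre−1)·V_pre/V_post
V_post = 40.5 − 4.1·(67/60) = 35.9217
SG_post = 1 + (1.054 − 1)·40.5/35.9217

1.0609


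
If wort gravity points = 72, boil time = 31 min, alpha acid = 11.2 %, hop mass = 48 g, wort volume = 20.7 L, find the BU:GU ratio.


U = 1.65·0.000125^(GP/1000)·(1−e^(−0.04t))/4.15;  IBU = (α/100)·m·U·1000/V;  BU:GU = IBU/GP
U = 1.65·0.000125^(72/1000)·(1−e^(−0.04·31))/4.15 = 0.1479
IBU = (11.2/100)·48·0.1479·1000/20.7 = 38.4182
BU:GU = 38.4182/72

0.5336


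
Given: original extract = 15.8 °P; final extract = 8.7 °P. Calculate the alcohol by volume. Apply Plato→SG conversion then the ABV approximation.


SG = 259/(259 − P);  ABV = (OG − FG)·131.25
OG = 259/(259 − 15.8) = 1.0650
FG = 259/(259 − 8.7) = 1.0348
ABV = (1.0650 − 1.0348)·131.25

3.9649 % ABV


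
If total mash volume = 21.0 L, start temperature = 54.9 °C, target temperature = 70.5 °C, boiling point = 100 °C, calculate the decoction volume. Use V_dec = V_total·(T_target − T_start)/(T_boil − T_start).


V_dec = 21.0·(70.5 − 54.9)/(100 − 54.9)

7.2639 L


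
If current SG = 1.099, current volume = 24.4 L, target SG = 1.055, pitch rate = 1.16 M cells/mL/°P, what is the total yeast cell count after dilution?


V_w = V·((SG_c−1)/(SG_t−1)−1);  °P = 259 − 259/SG_t;  cells = rate·(V+V_w)·°P
V_w = 24.4·((1.099−1)/(1.055−1)−1) = 19.5200
V_final = 24.4 + 19.5200 = 43.9200
°P = 259 − 259/1.055 = 13.5024
cells = 1.16·43.9200·13.5024

687.9079 billion cells


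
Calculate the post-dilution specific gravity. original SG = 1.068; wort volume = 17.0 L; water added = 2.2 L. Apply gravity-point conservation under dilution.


SG_new = 1 + (SG_old − 1)·V_old/(V_old + V_water)
pts = (1.068 − 1)·1000·17.0/(17.0 + 2.2) = 60.2083
SG_new = 1 + 60.2083/1000

1.0602


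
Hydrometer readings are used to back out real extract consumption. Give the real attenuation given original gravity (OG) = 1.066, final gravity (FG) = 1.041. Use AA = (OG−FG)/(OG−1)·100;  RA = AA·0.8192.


AA = (1.066 − 1.041)/(1.066 − 1)·100 = 37.8788
RA = 37.8788·0.8192

31.0303 %


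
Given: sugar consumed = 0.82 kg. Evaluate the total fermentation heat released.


Q = m_sugar · 590 kJ/kg
Q = 0.82 · 590

483.8000 kJ


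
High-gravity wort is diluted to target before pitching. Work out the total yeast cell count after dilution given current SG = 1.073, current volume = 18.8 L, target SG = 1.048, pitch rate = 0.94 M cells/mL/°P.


V_w = V·((SG_c−1)/(SG_t−1)−1);  °P = 259 − 259/SG_t;  cells = rate·(V+V_w)·°P
V_w = 18.8·((1.073−1)/(1.048−1)−1) = 9.7917
V_final = 18.8 + 9.7917 = 28.5917
°P = 259 − 259/1.048 = 11.8626
cells = 0.94·28.5917·11.8626

318.8211 billion cells


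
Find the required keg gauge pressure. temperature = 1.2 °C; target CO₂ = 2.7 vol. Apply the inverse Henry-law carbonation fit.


psi = vols/(0.01821 + 0.09011·e^(−0.04·T)) − 14.695
psi = 2.7/(0.01821 + 0.09011·e^(−0.04·1.2)) − 14.695

11.2424 psi


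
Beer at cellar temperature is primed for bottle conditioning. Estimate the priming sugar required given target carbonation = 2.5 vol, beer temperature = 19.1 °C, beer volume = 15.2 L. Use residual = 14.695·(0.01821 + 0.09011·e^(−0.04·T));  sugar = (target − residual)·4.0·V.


residual = 14.695·(0.01821 + 0.09011·e^(−0.04·19.1)) = 0.8844
sugar = (2.5 − 0.8844)·4.0·15.2

98.2290 g


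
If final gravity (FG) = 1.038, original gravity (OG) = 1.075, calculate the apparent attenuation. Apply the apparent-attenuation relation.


AA = (OG − FG)/(OG − 1) · 100
AA = (1.075 − 1.038)/(1.075 − 1) · 100

49.3333 %


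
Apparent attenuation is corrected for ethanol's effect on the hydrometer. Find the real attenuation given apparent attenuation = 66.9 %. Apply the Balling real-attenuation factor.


RA = AA · 0.8192
RA = 66.9 · 0.8192

54.8045 %


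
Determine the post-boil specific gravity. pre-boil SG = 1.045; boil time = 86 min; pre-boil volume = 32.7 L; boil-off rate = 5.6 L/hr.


V_post = V_pre − rate·(t/60);  SG_post = 1 + (SG_pre−1)·V_pre/V_post
V_post = 32.7 − 5.6·(86/60) = 24.6733
SG_post = 1 + (1.045 − 1)·32.7/24.6733

1.0596


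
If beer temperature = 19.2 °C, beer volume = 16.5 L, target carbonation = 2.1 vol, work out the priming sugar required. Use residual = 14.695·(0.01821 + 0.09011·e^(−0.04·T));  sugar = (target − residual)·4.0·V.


residual = 14.695·(0.01821 + 0.09011·e^(−0.04·19.2)) = 0.8819
sugar = (2.1 − 0.8819)·4.0·16.5

80.3926 g


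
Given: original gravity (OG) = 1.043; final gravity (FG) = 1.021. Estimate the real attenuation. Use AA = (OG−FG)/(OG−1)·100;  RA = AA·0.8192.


AA = (1.043 − 1.021)/(1.043 − 1)·100 = 51.1628
RA = 51.1628·0.8192

41.9126 %


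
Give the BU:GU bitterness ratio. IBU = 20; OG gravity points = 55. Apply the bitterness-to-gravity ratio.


BU:GU = IBU / OG_points
BU:GU = 20 / 55

0.3636


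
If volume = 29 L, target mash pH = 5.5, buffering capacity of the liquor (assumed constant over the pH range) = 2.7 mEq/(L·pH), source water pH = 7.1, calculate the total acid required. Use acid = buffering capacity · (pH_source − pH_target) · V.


acid = 2.7 · (7.1 − 5.5) · 29

125.2800 mEq


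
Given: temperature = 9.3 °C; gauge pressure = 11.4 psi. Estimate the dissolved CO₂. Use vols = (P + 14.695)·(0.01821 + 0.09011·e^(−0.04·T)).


vols = (11.4 + 14.695)·(0.01821 + 0.09011·e^(−0.04·9.3))

2.0962 volumes


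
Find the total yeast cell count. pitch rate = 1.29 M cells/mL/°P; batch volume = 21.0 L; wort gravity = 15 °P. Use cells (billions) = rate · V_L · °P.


cells = 1.29 · 21.0 · 15

406.3500 billion cells


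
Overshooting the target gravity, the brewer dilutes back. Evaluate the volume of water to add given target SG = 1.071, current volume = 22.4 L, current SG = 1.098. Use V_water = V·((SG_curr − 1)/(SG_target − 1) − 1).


V_water = 22.4·((1.098 − 1)/(1.071 − 1) − 1)

8.5183 L


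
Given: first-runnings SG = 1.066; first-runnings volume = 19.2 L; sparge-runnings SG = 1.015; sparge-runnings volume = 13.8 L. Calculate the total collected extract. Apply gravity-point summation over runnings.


total = Σ (SG_i − 1)·1000·V_i
first = (1.066 − 1)·1000·19.2 = 1267.2000
sparge = (1.015 − 1)·1000·13.8 = 207.0000
total = 1267.2000 + 207.0000

1474.2000 gravity·L


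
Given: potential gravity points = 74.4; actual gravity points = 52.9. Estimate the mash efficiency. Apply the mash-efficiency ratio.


efficiency = actual / potential × 100
efficiency = 52.9 / 74.4 × 100

71.1022 %


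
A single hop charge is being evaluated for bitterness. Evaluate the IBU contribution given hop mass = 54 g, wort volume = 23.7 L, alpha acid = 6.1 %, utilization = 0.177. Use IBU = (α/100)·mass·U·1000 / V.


IBU = (6.1/100)·54·0.177·1000 / 23.7

24.6008 IBU


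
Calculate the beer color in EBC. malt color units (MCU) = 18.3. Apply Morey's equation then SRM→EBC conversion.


SRM = 1.4922·MCU^0.6859;  EBC = SRM·1.97
SRM = 1.4922·18.3^0.6859 = 10.9583
EBC = 10.9583·1.97

21.5878 EBC


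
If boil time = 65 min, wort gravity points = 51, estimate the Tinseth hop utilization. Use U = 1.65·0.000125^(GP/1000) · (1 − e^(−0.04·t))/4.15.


bigness = 1.65·0.000125^(51/1000) = 1.0433
boil_factor = (1 − e^(−0.04·65))/4.15 = 0.2231
U = 1.0433 · 0.2231

0.2327


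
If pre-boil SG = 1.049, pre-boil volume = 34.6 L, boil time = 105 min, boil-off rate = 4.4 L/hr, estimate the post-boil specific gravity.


V_post = V_pre − rate·(t/60);  SG_post = 1 + (SG_pre−1)·V_pre/V_post
V_post = 34.6 − 4.4·(105/60) = 26.9000
SG_post = 1 + (1.049 − 1)·34.6/26.9000

1.0630


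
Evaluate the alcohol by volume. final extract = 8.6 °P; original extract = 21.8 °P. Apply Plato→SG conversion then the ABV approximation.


SG = 259/(259 − P);  ABV = (OG − FG)·131.25
OG = 259/(259 − 21.8) = 1.0919
FG = 259/(259 − 8.6) = 1.0343
ABV = (1.0919 − 1.0343)·131.25

7.5548 % ABV


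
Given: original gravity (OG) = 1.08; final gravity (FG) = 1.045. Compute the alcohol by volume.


ABV = (OG − FG) · 131.25
ABV = (1.08 − 1.045) · 131.25

4.5938 % ABV


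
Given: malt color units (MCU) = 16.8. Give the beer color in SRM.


SRM = 1.4922 · MCU^0.6859
SRM = 1.4922 · 16.8^0.6859

10.3340 SRM


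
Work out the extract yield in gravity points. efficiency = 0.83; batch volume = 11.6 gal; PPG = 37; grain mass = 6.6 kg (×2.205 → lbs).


points = lbs × PPG × eff / vol
lbs = 6.6 × 2.205 = 14.5530
points = 14.5530 × 37 × 0.83 / 11.6

38.5278 points


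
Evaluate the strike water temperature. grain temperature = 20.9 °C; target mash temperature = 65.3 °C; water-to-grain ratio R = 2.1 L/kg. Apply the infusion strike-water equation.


T_strike = (0.41/R)·(T_mash − T_grain) + T_mash
T_strike = (0.41/2.1)·(65.3 − 20.9) + 65.3

73.9686 °C


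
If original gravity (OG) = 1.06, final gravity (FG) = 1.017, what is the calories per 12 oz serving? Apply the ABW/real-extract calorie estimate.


ABW = (OG−FG)·131.25·0.79/FG;  °P = 259 − 259/SG (for OG→OE and FG→AE);  RE = 0.1808·OE + 0.8192·AE;  Cal = (6.9·ABW + 4·(RE−0.1))·FG·3.55
ABW = (1.06 − 1.017)·131.25·0.79/1.017 = 4.3840
OE = 259 − 259/1.06 = 14.6604 °P
AE = 259 − 259/1.017 = 4.3294 °P
RE = 0.1808·14.6604 + 0.8192·4.3294 = 6.1972 °P
Cal = (6.9·4.3840 + 4·(6.1972−0.1))·1.017·3.55

197.2652 kcal


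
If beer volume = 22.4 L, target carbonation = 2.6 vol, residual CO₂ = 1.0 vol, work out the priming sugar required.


sugar = (target − residual)·4.0·V
sugar = (2.6 − 1.0)·4.0·22.4

143.3600 g


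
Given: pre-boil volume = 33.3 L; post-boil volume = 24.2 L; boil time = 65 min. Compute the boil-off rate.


rate = (V_pre − V_post) / (t_min/60)
rate = (33.3 − 24.2) / (65/60)

8.4000 L/hr


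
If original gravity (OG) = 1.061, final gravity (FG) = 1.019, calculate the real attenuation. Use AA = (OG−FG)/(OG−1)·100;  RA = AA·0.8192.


AA = (1.061 − 1.019)/(1.061 − 1)·100 = 68.8525
RA = 68.8525·0.8192

56.4039 %


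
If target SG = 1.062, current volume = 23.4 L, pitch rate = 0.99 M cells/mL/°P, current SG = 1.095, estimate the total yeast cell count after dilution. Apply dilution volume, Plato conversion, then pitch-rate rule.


V_w = V·((SG_c−1)/(SG_t−1)−1);  °P = 259 − 259/SG_t;  cells = rate·(V+V_w)·°P
V_w = 23.4·((1.095−1)/(1.062−1)−1) = 12.4548
V_final = 23.4 + 12.4548 = 35.8548
°P = 259 − 259/1.062 = 15.1205
cells = 0.99·35.8548·15.1205

536.7226 billion cells


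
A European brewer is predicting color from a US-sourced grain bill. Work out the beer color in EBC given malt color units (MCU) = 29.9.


SRM = 1.4922·MCU^0.6859;  EBC = SRM·1.97
SRM = 1.4922·29.9^0.6859 = 15.3458
EBC = 15.3458·1.97

30.2313 EBC


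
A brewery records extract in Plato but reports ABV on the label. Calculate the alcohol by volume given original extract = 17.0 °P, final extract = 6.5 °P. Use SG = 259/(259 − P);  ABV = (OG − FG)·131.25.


OG = 259/(259 − 17.0) = 1.0702
FG = 259/(259 − 6.5) = 1.0257
ABV = (1.0702 − 1.0257)·131.25

5.8413 % ABV


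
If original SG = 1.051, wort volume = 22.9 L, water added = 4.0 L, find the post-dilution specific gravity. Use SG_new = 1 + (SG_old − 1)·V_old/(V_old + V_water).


pts = (1.051 − 1)·1000·22.9/(22.9 + 4.0) = 43.4164
SG_new = 1 + 43.4164/1000

1.0434


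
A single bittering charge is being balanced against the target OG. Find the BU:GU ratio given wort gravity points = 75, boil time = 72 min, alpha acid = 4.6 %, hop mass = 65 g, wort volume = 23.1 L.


U = 1.65·0.000125^(GP/1000)·(1−e^(−0.04t))/4.15;  IBU = (α/100)·m·U·1000/V;  BU:GU = IBU/GP
U = 1.65·0.000125^(75/1000)·(1−e^(−0.04·72))/4.15 = 0.1913
IBU = (4.6/100)·65·0.1913·1000/23.1 = 24.7556
BU:GU = 24.7556/75

0.3301


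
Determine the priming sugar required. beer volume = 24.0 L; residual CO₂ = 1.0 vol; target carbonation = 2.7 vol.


sugar = (target − residual)·4.0·V
sugar = (2.7 − 1.0)·4.0·24.0

163.2000 g


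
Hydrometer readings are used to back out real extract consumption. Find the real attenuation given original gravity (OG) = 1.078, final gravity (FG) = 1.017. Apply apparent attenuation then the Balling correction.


AA = (OG−FG)/(OG−1)·100;  RA = AA·0.8192
AA = (1.078 − 1.017)/(1.078 − 1)·100 = 78.2051
RA = 78.2051·0.8192

64.0656 %


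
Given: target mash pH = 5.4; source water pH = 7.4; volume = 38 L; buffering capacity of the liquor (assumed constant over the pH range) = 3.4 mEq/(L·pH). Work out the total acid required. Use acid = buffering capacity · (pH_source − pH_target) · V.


acid = 3.4 · (7.4 − 5.4) · 38

258.4000 mEq


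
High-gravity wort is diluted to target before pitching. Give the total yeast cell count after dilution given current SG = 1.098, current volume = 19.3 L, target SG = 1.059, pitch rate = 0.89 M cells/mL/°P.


V_w = V·((SG_c−1)/(SG_t−1)−1);  °P = 259 − 259/SG_t;  cells = rate·(V+V_w)·°P
V_w = 19.3·((1.098−1)/(1.059−1)−1) = 12.7576
V_final = 19.3 + 12.7576 = 32.0576
°P = 259 − 259/1.059 = 14.4297
cells = 0.89·32.0576·14.4297

411.6965 billion cells


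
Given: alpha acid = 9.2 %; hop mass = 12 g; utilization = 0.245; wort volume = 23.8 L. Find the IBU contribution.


IBU = (α/100)·mass·U·1000 / V
IBU = (9.2/100)·12·0.245·1000 / 23.8

11.3647 IBU


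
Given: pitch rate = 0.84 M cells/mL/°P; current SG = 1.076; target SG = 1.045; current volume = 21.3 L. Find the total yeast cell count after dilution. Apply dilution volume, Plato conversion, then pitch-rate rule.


V_w = V·((SG_c−1)/(SG_t−1)−1);  °P = 259 − 259/SG_t;  cells = rate·(V+V_w)·°P
V_w = 21.3·((1.076−1)/(1.045−1)−1) = 14.6733
V_final = 21.3 + 14.6733 = 35.9733
°P = 259 − 259/1.045 = 11.1531
cells = 0.84·35.9733·11.1531

337.0202 billion cells


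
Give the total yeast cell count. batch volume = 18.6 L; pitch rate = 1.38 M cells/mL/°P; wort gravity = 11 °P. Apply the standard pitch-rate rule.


cells (billions) = rate · V_L · °P
cells = 1.38 · 18.6 · 11

282.3480 billion cells


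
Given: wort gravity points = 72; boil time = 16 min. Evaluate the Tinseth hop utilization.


U = 1.65·0.000125^(GP/1000) · (1 − e^(−0.04·t))/4.15
bigness = 1.65·0.000125^(72/1000) = 0.8639
boil_factor = (1 − e^(−0.04·16))/4.15 = 0.1139
U = 0.8639 · 0.1139

0.0984


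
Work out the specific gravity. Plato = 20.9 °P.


SG = 259/(259 − P)
SG = 259/(259 − 20.9)

1.0878


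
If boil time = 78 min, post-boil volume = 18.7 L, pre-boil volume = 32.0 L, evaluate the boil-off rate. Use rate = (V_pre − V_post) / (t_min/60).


rate = (32.0 − 18.7) / (78/60)

10.2308 L/hr


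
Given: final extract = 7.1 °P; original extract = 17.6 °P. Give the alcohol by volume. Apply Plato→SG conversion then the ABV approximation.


SG = 259/(259 − P);  ABV = (OG − FG)·131.25
OG = 259/(259 − 17.6) = 1.0729
FG = 259/(259 − 7.1) = 1.0282
ABV = (1.0729 − 1.0282)·131.25

5.8698 % ABV


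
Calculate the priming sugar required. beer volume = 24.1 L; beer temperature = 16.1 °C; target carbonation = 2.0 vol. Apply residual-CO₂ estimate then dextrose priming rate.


residual = 14.695·(0.01821 + 0.09011·e^(−0.04·T));  sugar = (target − residual)·4.0·V
residual = 14.695·(0.01821 + 0.09011·e^(−0.04·16.1)) = 0.9630
sugar = (2.0 − 0.9630)·4.0·24.1

99.9638 g


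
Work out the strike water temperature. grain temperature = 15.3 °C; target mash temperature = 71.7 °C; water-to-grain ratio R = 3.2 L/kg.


T_strike = (0.41/R)·(T_mash − T_grain) + T_mash
T_strike = (0.41/3.2)·(71.7 − 15.3) + 71.7

78.9263 °C


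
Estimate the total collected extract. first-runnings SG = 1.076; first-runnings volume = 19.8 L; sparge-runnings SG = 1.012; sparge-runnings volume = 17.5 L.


total = Σ (SG_i − 1)·1000·V_i
first = (1.076 − 1)·1000·19.8 = 1504.8000
sparge = (1.012 − 1)·1000·17.5 = 210.0000
total = 1504.8000 + 210.0000

1714.8000 gravity·L


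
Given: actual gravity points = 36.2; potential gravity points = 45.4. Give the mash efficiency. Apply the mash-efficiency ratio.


efficiency = actual / potential × 100
efficiency = 36.2 / 45.4 × 100

79.7357 %


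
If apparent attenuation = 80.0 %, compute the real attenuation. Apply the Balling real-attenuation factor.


RA = AA · 0.8192
RA = 80.0 · 0.8192

65.5360 %


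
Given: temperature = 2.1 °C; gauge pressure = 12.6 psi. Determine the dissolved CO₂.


vols = (P + 14.695)·(0.01821 + 0.09011·e^(−0.04·T))
vols = (12.6 + 14.695)·(0.01821 + 0.09011·e^(−0.04·2.1))

2.7584 volumes


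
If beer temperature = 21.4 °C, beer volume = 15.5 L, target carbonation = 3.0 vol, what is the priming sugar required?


residual = 14.695·(0.01821 + 0.09011·e^(−0.04·T));  sugar = (target − residual)·4.0·V
residual = 14.695·(0.01821 + 0.09011·e^(−0.04·21.4)) = 0.8302
sugar = (3.0 − 0.8302)·4.0·15.5

134.5289 g


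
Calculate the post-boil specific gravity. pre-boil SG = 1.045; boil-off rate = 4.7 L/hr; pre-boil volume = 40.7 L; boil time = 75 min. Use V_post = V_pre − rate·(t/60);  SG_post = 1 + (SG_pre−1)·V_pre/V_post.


V_post = 40.7 − 4.7·(75/60) = 34.8250
SG_post = 1 + (1.045 − 1)·40.7/34.8250

1.0526


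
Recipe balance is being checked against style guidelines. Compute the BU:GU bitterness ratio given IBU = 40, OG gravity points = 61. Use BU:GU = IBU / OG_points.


BU:GU = 40 / 61

0.6557


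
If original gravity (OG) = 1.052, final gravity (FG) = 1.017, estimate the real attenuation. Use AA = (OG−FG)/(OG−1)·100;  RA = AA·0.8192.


AA = (1.052 − 1.017)/(1.052 − 1)·100 = 67.3077
RA = 67.3077·0.8192

55.1385 %


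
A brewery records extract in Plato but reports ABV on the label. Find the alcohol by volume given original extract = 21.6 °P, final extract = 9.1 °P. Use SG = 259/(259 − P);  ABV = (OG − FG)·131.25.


OG = 259/(259 − 21.6) = 1.0910
FG = 259/(259 − 9.1) = 1.0364
ABV = (1.0910 − 1.0364)·131.25

7.1625 % ABV


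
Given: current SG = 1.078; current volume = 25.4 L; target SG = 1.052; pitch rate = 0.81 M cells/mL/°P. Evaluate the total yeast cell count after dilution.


V_w = V·((SG_c−1)/(SG_t−1)−1);  °P = 259 − 259/SG_t;  cells = rate·(V+V_w)·°P
V_w = 25.4·((1.078−1)/(1.052−1)−1) = 12.7000
V_final = 25.4 + 12.7000 = 38.1000
°P = 259 − 259/1.052 = 12.8023
cells = 0.81·38.1000·12.8023

395.0912 billion cells


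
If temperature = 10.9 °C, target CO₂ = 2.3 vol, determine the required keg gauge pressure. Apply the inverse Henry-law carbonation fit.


psi = vols/(0.01821 + 0.09011·e^(−0.04·T)) − 14.695
psi = 2.3/(0.01821 + 0.09011·e^(−0.04·10.9)) − 14.695

15.3795 psi


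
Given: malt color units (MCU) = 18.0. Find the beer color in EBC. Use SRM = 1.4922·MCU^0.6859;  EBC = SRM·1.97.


SRM = 1.4922·18.0^0.6859 = 10.8347
EBC = 10.8347·1.97

21.3444 EBC


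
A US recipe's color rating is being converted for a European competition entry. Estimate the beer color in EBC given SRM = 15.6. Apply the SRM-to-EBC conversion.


EBC = SRM · 1.97
EBC = 15.6 · 1.97

30.7320 EBC


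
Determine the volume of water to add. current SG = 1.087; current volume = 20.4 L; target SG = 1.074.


V_water = V·((SG_curr − 1)/(SG_target − 1) − 1)
V_water = 20.4·((1.087 − 1)/(1.074 − 1) − 1)

3.5838 L


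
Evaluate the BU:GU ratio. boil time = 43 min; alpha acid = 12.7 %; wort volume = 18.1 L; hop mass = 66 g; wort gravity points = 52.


U = 1.65·0.000125^(GP/1000)·(1−e^(−0.04t))/4.15;  IBU = (α/100)·m·U·1000/V;  BU:GU = IBU/GP
U = 1.65·0.000125^(52/1000)·(1−e^(−0.04·43))/4.15 = 0.2045
IBU = (12.7/100)·66·0.2045·1000/18.1 = 94.7223
BU:GU = 94.7223/52

1.8216


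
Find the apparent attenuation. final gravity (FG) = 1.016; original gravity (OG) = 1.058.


AA = (OG − FG)/(OG − 1) · 100
AA = (1.058 − 1.016)/(1.058 − 1) · 100

72.4138 %


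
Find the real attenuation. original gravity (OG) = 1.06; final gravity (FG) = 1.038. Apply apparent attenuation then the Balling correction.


AA = (OG−FG)/(OG−1)·100;  RA = AA·0.8192
AA = (1.06 − 1.038)/(1.06 − 1)·100 = 36.6667
RA = 36.6667·0.8192

30.0373 %


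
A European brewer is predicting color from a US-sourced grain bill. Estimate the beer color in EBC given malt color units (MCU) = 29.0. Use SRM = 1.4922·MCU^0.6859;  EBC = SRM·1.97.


SRM = 1.4922·29.0^0.6859 = 15.0275
EBC = 15.0275·1.97

29.6041 EBC


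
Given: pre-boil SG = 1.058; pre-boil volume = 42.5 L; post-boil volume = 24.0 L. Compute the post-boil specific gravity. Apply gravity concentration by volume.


SG_post = 1 + (SG_pre − 1)·V_pre/V_post
pts_pre = (1.058 − 1)·1000 = 58.0000
pts_post = 58.0000·42.5/24.0 = 102.7083
SG_post = 1 + 102.7083/1000

1.1027


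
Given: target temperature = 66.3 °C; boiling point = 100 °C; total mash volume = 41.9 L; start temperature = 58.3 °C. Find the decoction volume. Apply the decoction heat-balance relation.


V_dec = V_total·(T_target − T_start)/(T_boil − T_start)
V_dec = 41.9·(66.3 − 58.3)/(100 − 58.3)

8.0384 L


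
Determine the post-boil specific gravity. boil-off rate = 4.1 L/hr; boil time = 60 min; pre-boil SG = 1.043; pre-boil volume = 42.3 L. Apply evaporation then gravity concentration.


V_post = V_pre − rate·(t/60);  SG_post = 1 + (SG_pre−1)·V_pre/V_post
V_post = 42.3 − 4.1·(60/60) = 38.2000
SG_post = 1 + (1.043 − 1)·42.3/38.2000

1.0476


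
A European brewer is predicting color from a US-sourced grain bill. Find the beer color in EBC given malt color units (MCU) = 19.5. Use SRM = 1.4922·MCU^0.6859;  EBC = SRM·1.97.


SRM = 1.4922·19.5^0.6859 = 11.4462
EBC = 11.4462·1.97

22.5490 EBC


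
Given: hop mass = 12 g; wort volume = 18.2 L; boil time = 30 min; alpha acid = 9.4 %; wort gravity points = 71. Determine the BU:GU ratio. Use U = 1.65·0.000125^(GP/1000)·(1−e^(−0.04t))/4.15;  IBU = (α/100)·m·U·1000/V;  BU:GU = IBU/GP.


U = 1.65·0.000125^(71/1000)·(1−e^(−0.04·30))/4.15 = 0.1468
IBU = (9.4/100)·12·0.1468·1000/18.2 = 9.0973
BU:GU = 9.0973/71

0.1281
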